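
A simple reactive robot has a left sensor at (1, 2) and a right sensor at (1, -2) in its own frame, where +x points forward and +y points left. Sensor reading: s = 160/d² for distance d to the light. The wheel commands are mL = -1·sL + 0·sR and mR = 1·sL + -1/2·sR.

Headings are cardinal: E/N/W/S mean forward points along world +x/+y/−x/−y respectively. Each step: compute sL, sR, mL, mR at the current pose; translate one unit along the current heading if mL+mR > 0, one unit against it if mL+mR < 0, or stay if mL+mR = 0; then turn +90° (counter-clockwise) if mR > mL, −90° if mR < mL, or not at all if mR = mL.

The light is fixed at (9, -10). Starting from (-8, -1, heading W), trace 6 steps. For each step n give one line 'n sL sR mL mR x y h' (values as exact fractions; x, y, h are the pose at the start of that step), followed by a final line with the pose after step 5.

n=0: pose=(-8,-1,W); sL=160/373, sR=32/89; mL=-160/373, mR=8272/33197; mL+mR=-16/89 → advance -1; mR−mL=22512/33197 → turn +1·90°
n=1: pose=(-7,-1,S); sL=8/13, sR=40/97; mL=-8/13, mR=516/1261; mL+mR=-20/97 → advance -1; mR−mL=1292/1261 → turn +1·90°
n=2: pose=(-7,0,E); sL=160/369, sR=160/289; mL=-160/369, mR=16720/106641; mL+mR=-80/289 → advance -1; mR−mL=62960/106641 → turn +1·90°
n=3: pose=(-8,0,N); sL=80/241, sR=80/173; mL=-80/241, mR=4200/41693; mL+mR=-40/173 → advance -1; mR−mL=18040/41693 → turn +1·90°
n=4: pose=(-8,-1,W); sL=160/373, sR=32/89; mL=-160/373, mR=8272/33197; mL+mR=-16/89 → advance -1; mR−mL=22512/33197 → turn +1·90°
n=5: pose=(-7,-1,S); sL=8/13, sR=40/97; mL=-8/13, mR=516/1261; mL+mR=-20/97 → advance -1; mR−mL=1292/1261 → turn +1·90°

0 160/373 32/89 -160/373 8272/33197 -8 -1 W
1 8/13 40/97 -8/13 516/1261 -7 -1 S
2 160/369 160/289 -160/369 16720/106641 -7 0 E
3 80/241 80/173 -80/241 4200/41693 -8 0 N
4 160/373 32/89 -160/373 8272/33197 -8 -1 W
5 8/13 40/97 -8/13 516/1261 -7 -1 S
final -7 0 E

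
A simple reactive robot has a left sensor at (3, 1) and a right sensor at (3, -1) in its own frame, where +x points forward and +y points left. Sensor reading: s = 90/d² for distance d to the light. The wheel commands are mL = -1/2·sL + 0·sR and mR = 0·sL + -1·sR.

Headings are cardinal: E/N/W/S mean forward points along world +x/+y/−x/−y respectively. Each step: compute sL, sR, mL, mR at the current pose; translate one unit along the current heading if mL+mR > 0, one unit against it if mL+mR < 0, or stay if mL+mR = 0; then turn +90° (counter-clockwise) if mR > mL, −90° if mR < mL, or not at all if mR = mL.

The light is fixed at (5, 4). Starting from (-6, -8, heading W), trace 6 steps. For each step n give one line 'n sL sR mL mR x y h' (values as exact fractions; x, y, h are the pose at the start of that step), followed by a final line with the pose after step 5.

n=0: pose=(-6,-8,W); sL=18/73, sR=90/317; mL=-9/73, mR=-90/317; mL+mR=-9423/23141 → advance -1; mR−mL=-3717/23141 → turn -1·90°
n=1: pose=(-5,-8,N); sL=45/101, sR=5/9; mL=-45/202, mR=-5/9; mL+mR=-1415/1818 → advance -1; mR−mL=-605/1818 → turn -1·90°
n=2: pose=(-5,-9,E); sL=90/193, sR=18/49; mL=-45/193, mR=-18/49; mL+mR=-5679/9457 → advance -1; mR−mL=-1269/9457 → turn -1·90°
n=3: pose=(-6,-9,S); sL=45/178, sR=9/40; mL=-45/356, mR=-9/40; mL+mR=-1251/3560 → advance -1; mR−mL=-351/3560 → turn -1·90°
n=4: pose=(-6,-8,W); sL=18/73, sR=90/317; mL=-9/73, mR=-90/317; mL+mR=-9423/23141 → advance -1; mR−mL=-3717/23141 → turn -1·90°
n=5: pose=(-5,-8,N); sL=45/101, sR=5/9; mL=-45/202, mR=-5/9; mL+mR=-1415/1818 → advance -1; mR−mL=-605/1818 → turn -1·90°

0 18/73 90/317 -9/73 -90/317 -6 -8 W
1 45/101 5/9 -45/202 -5/9 -5 -8 N
2 90/193 18/49 -45/193 -18/49 -5 -9 E
3 45/178 9/40 -45/356 -9/40 -6 -9 S
4 18/73 90/317 -9/73 -90/317 -6 -8 W
5 45/101 5/9 -45/202 -5/9 -5 -8 N
final -5 -9 E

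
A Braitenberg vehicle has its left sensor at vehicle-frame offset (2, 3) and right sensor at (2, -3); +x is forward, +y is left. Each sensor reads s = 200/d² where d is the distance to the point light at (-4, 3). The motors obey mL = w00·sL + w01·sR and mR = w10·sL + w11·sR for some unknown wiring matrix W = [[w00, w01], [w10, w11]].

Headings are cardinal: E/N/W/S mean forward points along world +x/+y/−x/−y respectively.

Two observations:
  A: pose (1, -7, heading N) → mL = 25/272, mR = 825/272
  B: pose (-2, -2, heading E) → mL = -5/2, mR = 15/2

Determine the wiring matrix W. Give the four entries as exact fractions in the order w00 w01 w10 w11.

obs A: pose=(1,-7,N) → sL=50/17, sR=25/16, mL=25/272, mR=825/272
obs B: pose=(-2,-2,E) → sL=10, sR=5/2, mL=-5/2, mR=15/2
sensor matrix S = [[50/17, 25/16], [10, 5/2]]; det S = -1125/136
solve [mL_A; mL_B] = S·[w00; w01] and [mR_A; mR_B] = S·[w10; w11]:
  w00 = -1/2, w01 = 1, w10 = 1/2, w11 = 1

-1/2 1 1/2 1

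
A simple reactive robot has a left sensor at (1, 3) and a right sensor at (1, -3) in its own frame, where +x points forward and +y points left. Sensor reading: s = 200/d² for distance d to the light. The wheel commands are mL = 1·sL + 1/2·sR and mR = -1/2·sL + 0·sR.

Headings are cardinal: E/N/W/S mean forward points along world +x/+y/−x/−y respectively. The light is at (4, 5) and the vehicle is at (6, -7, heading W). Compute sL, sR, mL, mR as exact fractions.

100/113 100/41 9750/4633 -50/113

left sensor world pos  = (5, -10); dL² = 226
right sensor world pos = (5, -4); dR² = 82
sL = 200/226 = 100/113
sR = 200/82 = 100/41
mL = 1·sL + 1/2·sR = 9750/4633
mR = -1/2·sL + 0·sR = -50/113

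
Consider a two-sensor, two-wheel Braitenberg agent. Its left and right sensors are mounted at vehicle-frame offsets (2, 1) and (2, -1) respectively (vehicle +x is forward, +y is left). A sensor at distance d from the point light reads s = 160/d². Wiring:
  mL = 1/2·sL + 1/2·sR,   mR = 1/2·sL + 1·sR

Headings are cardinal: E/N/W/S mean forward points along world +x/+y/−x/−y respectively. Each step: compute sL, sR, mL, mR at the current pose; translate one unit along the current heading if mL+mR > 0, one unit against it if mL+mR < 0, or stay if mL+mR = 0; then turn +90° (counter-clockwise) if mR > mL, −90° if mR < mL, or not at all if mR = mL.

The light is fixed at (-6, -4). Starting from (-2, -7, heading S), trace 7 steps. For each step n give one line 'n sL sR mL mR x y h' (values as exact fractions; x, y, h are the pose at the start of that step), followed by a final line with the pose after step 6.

0 16/5 80/17 336/85 536/85 -2 -7 S
1 32/9 160/61 1696/549 2416/549 -2 -8 E
2 8 4 6 8 -1 -8 N
3 32/5 160/13 608/65 1008/65 -1 -7 W
4 16/5 80/17 336/85 536/85 -2 -7 S
5 32/9 160/61 1696/549 2416/549 -2 -8 E
6 8 4 6 8 -1 -8 N
final -1 -7 W

n=0: pose=(-2,-7,S); sL=16/5, sR=80/17; mL=336/85, mR=536/85; mL+mR=872/85 → advance +1; mR−mL=40/17 → turn +1·90°
n=1: pose=(-2,-8,E); sL=32/9, sR=160/61; mL=1696/549, mR=2416/549; mL+mR=4112/549 → advance +1; mR−mL=80/61 → turn +1·90°
n=2: pose=(-1,-8,N); sL=8, sR=4; mL=6, mR=8; mL+mR=14 → advance +1; mR−mL=2 → turn +1·90°
n=3: pose=(-1,-7,W); sL=32/5, sR=160/13; mL=608/65, mR=1008/65; mL+mR=1616/65 → advance +1; mR−mL=80/13 → turn +1·90°
n=4: pose=(-2,-7,S); sL=16/5, sR=80/17; mL=336/85, mR=536/85; mL+mR=872/85 → advance +1; mR−mL=40/17 → turn +1·90°
n=5: pose=(-2,-8,E); sL=32/9, sR=160/61; mL=1696/549, mR=2416/549; mL+mR=4112/549 → advance +1; mR−mL=80/61 → turn +1·90°
n=6: pose=(-1,-8,N); sL=8, sR=4; mL=6, mR=8; mL+mR=14 → advance +1; mR−mL=2 → turn +1·90°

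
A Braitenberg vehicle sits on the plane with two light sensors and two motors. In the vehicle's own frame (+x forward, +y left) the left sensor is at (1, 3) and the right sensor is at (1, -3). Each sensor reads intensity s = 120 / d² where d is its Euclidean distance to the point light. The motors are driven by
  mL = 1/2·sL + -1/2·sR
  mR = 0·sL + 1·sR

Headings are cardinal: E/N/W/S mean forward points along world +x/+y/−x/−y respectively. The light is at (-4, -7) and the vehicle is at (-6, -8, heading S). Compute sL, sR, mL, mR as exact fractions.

left sensor world pos  = (-3, -9); dL² = 5
right sensor world pos = (-9, -9); dR² = 29
sL = 120/5 = 24
sR = 120/29 = 120/29
mL = 1/2·sL + -1/2·sR = 288/29
mR = 0·sL + 1·sR = 120/29

24 120/29 288/29 120/29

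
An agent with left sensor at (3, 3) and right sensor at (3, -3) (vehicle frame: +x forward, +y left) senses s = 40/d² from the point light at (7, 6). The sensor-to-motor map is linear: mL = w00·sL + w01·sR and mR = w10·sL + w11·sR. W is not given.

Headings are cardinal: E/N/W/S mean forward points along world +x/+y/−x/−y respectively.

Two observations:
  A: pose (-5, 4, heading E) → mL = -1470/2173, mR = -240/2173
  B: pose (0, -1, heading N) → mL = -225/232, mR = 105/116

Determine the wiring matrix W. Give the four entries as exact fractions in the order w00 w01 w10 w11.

-1 -1/2 -1 1

obs A: pose=(-5,4,E) → sL=20/41, sR=20/53, mL=-1470/2173, mR=-240/2173
obs B: pose=(0,-1,N) → sL=10/29, sR=5/4, mL=-225/232, mR=105/116
sensor matrix S = [[20/41, 20/53], [10/29, 5/4]]; det S = 30225/63017
solve [mL_A; mL_B] = S·[w00; w01] and [mR_A; mR_B] = S·[w10; w11]:
  w00 = -1, w01 = -1/2, w10 = -1, w11 = 1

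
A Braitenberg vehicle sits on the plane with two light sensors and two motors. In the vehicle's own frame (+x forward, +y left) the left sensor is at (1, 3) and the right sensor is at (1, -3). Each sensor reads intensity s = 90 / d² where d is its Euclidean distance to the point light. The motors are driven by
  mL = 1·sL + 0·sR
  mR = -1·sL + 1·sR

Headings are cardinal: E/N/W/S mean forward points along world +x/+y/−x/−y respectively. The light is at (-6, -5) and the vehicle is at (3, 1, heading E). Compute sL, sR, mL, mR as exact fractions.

90/181 90/109 90/181 6480/19729

left sensor world pos  = (4, 4); dL² = 181
right sensor world pos = (4, -2); dR² = 109
sL = 90/181 = 90/181
sR = 90/109 = 90/109
mL = 1·sL + 0·sR = 90/181
mR = -1·sL + 1·sR = 6480/19729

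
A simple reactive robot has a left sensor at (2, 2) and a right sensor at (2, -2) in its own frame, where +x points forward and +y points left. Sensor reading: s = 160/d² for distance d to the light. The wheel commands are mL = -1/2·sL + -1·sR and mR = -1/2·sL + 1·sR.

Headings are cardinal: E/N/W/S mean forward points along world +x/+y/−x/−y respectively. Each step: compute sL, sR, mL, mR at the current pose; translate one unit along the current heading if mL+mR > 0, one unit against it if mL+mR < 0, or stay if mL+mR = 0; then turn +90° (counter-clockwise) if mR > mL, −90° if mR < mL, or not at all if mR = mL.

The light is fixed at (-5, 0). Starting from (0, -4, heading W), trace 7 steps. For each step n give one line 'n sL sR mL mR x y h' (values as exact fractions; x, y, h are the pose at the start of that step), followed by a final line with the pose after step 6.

n=0: pose=(0,-4,W); sL=32/9, sR=160/13; mL=-1648/117, mR=1232/117; mL+mR=-32/9 → advance -1; mR−mL=320/13 → turn +1·90°
n=1: pose=(1,-4,S); sL=8/5, sR=40/13; mL=-252/65, mR=148/65; mL+mR=-8/5 → advance -1; mR−mL=80/13 → turn +1·90°
n=2: pose=(1,-3,E); sL=32/13, sR=160/89; mL=-3504/1157, mR=656/1157; mL+mR=-32/13 → advance -1; mR−mL=320/89 → turn +1·90°
n=3: pose=(0,-3,N); sL=16, sR=16/5; mL=-56/5, mR=-24/5; mL+mR=-16 → advance -1; mR−mL=32/5 → turn +1·90°
n=4: pose=(0,-4,W); sL=32/9, sR=160/13; mL=-1648/117, mR=1232/117; mL+mR=-32/9 → advance -1; mR−mL=320/13 → turn +1·90°
n=5: pose=(1,-4,S); sL=8/5, sR=40/13; mL=-252/65, mR=148/65; mL+mR=-8/5 → advance -1; mR−mL=80/13 → turn +1·90°
n=6: pose=(1,-3,E); sL=32/13, sR=160/89; mL=-3504/1157, mR=656/1157; mL+mR=-32/13 → advance -1; mR−mL=320/89 → turn +1·90°

0 32/9 160/13 -1648/117 1232/117 0 -4 W
1 8/5 40/13 -252/65 148/65 1 -4 S
2 32/13 160/89 -3504/1157 656/1157 1 -3 E
3 16 16/5 -56/5 -24/5 0 -3 N
4 32/9 160/13 -1648/117 1232/117 0 -4 W
5 8/5 40/13 -252/65 148/65 1 -4 S
6 32/13 160/89 -3504/1157 656/1157 1 -3 E
final 0 -3 N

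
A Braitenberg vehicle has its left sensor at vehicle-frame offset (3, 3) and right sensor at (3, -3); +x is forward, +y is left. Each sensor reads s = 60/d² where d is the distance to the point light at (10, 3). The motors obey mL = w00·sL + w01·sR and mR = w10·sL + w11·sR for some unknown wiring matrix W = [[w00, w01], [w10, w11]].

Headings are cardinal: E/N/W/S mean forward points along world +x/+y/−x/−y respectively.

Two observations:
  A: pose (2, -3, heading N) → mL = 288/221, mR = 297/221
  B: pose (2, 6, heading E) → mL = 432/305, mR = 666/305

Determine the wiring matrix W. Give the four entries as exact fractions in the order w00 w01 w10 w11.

obs A: pose=(2,-3,N) → sL=6/13, sR=30/17, mL=288/221, mR=297/221
obs B: pose=(2,6,E) → sL=60/61, sR=12/5, mL=432/305, mR=666/305
sensor matrix S = [[6/13, 30/17], [60/61, 12/5]]; det S = -42336/67405
solve [mL_A; mL_B] = S·[w00; w01] and [mR_A; mR_B] = S·[w10; w11]:
  w00 = -1, w01 = 1, w10 = 1, w11 = 1/2

-1 1 1 1/2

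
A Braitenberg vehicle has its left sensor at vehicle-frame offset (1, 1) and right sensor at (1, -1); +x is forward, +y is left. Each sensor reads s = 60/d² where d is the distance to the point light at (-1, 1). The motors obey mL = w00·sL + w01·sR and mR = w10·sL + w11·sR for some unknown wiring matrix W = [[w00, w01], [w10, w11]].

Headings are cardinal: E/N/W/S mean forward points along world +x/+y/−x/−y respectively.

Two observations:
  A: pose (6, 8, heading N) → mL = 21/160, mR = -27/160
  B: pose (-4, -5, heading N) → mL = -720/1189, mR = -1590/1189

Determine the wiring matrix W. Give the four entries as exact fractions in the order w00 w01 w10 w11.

1 -1 1/2 -1

obs A: pose=(6,8,N) → sL=3/5, sR=15/32, mL=21/160, mR=-27/160
obs B: pose=(-4,-5,N) → sL=60/41, sR=60/29, mL=-720/1189, mR=-1590/1189
sensor matrix S = [[3/5, 15/32], [60/41, 60/29]]; det S = 5283/9512
solve [mL_A; mL_B] = S·[w00; w01] and [mR_A; mR_B] = S·[w10; w11]:
  w00 = 1, w01 = -1, w10 = 1/2, w11 = -1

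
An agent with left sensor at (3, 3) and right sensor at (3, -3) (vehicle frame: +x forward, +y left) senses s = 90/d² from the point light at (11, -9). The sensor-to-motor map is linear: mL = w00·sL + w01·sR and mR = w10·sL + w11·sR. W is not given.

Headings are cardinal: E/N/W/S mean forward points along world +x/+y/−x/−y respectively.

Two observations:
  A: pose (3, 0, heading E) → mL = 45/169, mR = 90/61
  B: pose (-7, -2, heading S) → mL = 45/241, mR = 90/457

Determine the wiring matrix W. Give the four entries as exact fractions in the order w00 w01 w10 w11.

1/2 0 0 1

obs A: pose=(3,0,E) → sL=90/169, sR=90/61, mL=45/169, mR=90/61
obs B: pose=(-7,-2,S) → sL=90/241, sR=90/457, mL=45/241, mR=90/457
sensor matrix S = [[90/169, 90/61], [90/241, 90/457]]; det S = -506509200/1135402333
solve [mL_A; mL_B] = S·[w00; w01] and [mR_A; mR_B] = S·[w10; w11]:
  w00 = 1/2, w01 = 0, w10 = 0, w11 = 1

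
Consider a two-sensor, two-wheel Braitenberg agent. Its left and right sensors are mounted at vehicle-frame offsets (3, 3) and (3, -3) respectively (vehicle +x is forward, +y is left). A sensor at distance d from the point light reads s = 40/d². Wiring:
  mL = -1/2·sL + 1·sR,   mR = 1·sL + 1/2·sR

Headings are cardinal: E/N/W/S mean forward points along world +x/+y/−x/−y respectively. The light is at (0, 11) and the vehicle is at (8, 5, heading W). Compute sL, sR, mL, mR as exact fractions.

20/53 20/17 890/901 870/901

left sensor world pos  = (5, 2); dL² = 106
right sensor world pos = (5, 8); dR² = 34
sL = 40/106 = 20/53
sR = 40/34 = 20/17
mL = -1/2·sL + 1·sR = 890/901
mR = 1·sL + 1/2·sR = 870/901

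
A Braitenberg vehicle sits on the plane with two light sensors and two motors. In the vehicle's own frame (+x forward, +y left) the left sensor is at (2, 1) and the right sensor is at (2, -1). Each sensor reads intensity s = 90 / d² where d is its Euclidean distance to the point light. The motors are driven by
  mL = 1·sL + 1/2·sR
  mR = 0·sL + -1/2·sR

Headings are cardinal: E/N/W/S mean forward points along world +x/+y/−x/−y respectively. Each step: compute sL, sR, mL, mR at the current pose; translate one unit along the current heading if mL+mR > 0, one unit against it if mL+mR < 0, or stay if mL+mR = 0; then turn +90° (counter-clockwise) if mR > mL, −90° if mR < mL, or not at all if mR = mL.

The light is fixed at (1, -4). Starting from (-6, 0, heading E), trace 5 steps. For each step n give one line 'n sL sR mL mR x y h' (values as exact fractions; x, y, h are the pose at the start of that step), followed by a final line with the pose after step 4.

0 9/5 45/17 531/170 -45/34 -6 0 E
1 90/29 90/53 6075/1537 -45/53 -5 0 S
2 45/34 9/8 513/272 -9/16 -5 -1 W
3 90/89 90/61 9495/5429 -45/61 -6 -1 N
4 9/5 45/17 531/170 -45/34 -6 0 E
final -5 0 S

n=0: pose=(-6,0,E); sL=9/5, sR=45/17; mL=531/170, mR=-45/34; mL+mR=9/5 → advance +1; mR−mL=-378/85 → turn -1·90°
n=1: pose=(-5,0,S); sL=90/29, sR=90/53; mL=6075/1537, mR=-45/53; mL+mR=90/29 → advance +1; mR−mL=-7380/1537 → turn -1·90°
n=2: pose=(-5,-1,W); sL=45/34, sR=9/8; mL=513/272, mR=-9/16; mL+mR=45/34 → advance +1; mR−mL=-333/136 → turn -1·90°
n=3: pose=(-6,-1,N); sL=90/89, sR=90/61; mL=9495/5429, mR=-45/61; mL+mR=90/89 → advance +1; mR−mL=-13500/5429 → turn -1·90°
n=4: pose=(-6,0,E); sL=9/5, sR=45/17; mL=531/170, mR=-45/34; mL+mR=9/5 → advance +1; mR−mL=-378/85 → turn -1·90°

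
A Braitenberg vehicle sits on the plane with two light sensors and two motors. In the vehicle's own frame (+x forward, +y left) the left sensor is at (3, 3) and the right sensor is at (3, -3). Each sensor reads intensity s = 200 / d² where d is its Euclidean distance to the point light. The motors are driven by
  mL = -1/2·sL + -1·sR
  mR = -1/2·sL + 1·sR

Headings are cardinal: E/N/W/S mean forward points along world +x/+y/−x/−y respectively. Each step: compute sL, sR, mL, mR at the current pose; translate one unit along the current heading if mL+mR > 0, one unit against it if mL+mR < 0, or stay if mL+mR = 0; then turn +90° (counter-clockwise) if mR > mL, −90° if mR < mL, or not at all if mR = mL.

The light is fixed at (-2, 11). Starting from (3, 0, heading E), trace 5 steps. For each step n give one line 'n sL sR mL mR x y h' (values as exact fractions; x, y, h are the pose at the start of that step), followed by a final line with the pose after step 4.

0 25/16 10/13 -645/416 -5/416 3 0 E
1 40/13 200/113 -4860/1469 340/1469 2 0 N
2 100/113 100/41 -13350/4633 9250/4633 2 -1 W
3 200/289 200/229 -80700/66181 34900/66181 3 -1 S
4 25/16 10/13 -645/416 -5/416 3 0 E
final 2 0 N

n=0: pose=(3,0,E); sL=25/16, sR=10/13; mL=-645/416, mR=-5/416; mL+mR=-25/16 → advance -1; mR−mL=20/13 → turn +1·90°
n=1: pose=(2,0,N); sL=40/13, sR=200/113; mL=-4860/1469, mR=340/1469; mL+mR=-40/13 → advance -1; mR−mL=400/113 → turn +1·90°
n=2: pose=(2,-1,W); sL=100/113, sR=100/41; mL=-13350/4633, mR=9250/4633; mL+mR=-100/113 → advance -1; mR−mL=200/41 → turn +1·90°
n=3: pose=(3,-1,S); sL=200/289, sR=200/229; mL=-80700/66181, mR=34900/66181; mL+mR=-200/289 → advance -1; mR−mL=400/229 → turn +1·90°
n=4: pose=(3,0,E); sL=25/16, sR=10/13; mL=-645/416, mR=-5/416; mL+mR=-25/16 → advance -1; mR−mL=20/13 → turn +1·90°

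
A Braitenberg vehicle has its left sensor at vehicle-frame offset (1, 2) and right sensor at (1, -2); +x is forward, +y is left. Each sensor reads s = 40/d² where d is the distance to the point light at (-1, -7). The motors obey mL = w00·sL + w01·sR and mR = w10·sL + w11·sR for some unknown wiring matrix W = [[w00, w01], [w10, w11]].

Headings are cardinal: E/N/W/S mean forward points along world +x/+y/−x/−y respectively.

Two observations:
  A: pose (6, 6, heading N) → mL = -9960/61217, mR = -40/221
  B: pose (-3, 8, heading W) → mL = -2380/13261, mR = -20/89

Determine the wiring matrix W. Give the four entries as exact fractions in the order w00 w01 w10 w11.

obs A: pose=(6,6,N) → sL=40/221, sR=40/277, mL=-9960/61217, mR=-40/221
obs B: pose=(-3,8,W) → sL=20/89, sR=20/149, mL=-2380/13261, mR=-20/89
sensor matrix S = [[40/221, 40/277], [20/89, 20/149]]; det S = -6620800/811798637
solve [mL_A; mL_B] = S·[w00; w01] and [mR_A; mR_B] = S·[w10; w11]:
  w00 = -1/2, w01 = -1/2, w10 = -1, w11 = 0

-1/2 -1/2 -1 0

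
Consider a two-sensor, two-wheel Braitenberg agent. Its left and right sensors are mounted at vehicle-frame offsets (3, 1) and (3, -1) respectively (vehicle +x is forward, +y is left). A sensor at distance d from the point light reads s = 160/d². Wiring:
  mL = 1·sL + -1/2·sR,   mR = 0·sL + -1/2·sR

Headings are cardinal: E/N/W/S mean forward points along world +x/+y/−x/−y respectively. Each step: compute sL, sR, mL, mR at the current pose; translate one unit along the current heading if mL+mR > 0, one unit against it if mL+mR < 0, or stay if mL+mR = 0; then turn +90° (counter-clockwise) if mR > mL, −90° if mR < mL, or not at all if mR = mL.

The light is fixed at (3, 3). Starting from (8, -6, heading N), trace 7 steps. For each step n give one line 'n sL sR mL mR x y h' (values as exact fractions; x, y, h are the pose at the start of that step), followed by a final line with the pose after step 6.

n=0: pose=(8,-6,N); sL=40/13, sR=20/9; mL=230/117, mR=-10/9; mL+mR=100/117 → advance +1; mR−mL=-40/13 → turn -1·90°
n=1: pose=(8,-5,E); sL=160/113, sR=32/29; mL=2832/3277, mR=-16/29; mL+mR=1024/3277 → advance +1; mR−mL=-160/113 → turn -1·90°
n=2: pose=(9,-5,S); sL=16/17, sR=80/73; mL=488/1241, mR=-40/73; mL+mR=-192/1241 → advance -1; mR−mL=-16/17 → turn -1·90°
n=3: pose=(9,-4,W); sL=160/73, sR=32/9; mL=272/657, mR=-16/9; mL+mR=-896/657 → advance -1; mR−mL=-160/73 → turn -1·90°
n=4: pose=(10,-4,N); sL=40/13, sR=2; mL=27/13, mR=-1; mL+mR=14/13 → advance +1; mR−mL=-40/13 → turn -1·90°
n=5: pose=(10,-3,E); sL=32/25, sR=160/149; mL=2768/3725, mR=-80/149; mL+mR=768/3725 → advance +1; mR−mL=-32/25 → turn -1·90°
n=6: pose=(11,-3,S); sL=80/81, sR=16/13; mL=392/1053, mR=-8/13; mL+mR=-256/1053 → advance -1; mR−mL=-80/81 → turn -1·90°

0 40/13 20/9 230/117 -10/9 8 -6 N
1 160/113 32/29 2832/3277 -16/29 8 -5 E
2 16/17 80/73 488/1241 -40/73 9 -5 S
3 160/73 32/9 272/657 -16/9 9 -4 W
4 40/13 2 27/13 -1 10 -4 N
5 32/25 160/149 2768/3725 -80/149 10 -3 E
6 80/81 16/13 392/1053 -8/13 11 -3 S
final 11 -2 W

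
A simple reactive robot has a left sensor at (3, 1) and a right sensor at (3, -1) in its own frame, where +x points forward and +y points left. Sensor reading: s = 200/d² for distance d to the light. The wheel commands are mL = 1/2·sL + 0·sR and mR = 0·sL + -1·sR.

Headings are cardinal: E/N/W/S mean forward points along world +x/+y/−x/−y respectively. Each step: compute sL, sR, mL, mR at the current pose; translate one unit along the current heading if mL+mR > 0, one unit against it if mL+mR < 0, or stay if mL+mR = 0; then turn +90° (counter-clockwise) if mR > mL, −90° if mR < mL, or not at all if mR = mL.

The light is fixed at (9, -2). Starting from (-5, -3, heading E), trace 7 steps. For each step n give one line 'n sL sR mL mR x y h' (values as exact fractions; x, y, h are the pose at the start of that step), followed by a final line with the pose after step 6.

0 200/121 8/5 100/121 -8/5 -5 -3 E
1 50/53 25/34 25/53 -25/34 -6 -3 S
2 8/13 8/13 4/13 -8/13 -6 -2 W
3 100/117 100/89 50/117 -100/89 -5 -2 N
4 200/121 8/5 100/121 -8/5 -5 -3 E
5 50/53 25/34 25/53 -25/34 -6 -3 S
6 8/13 8/13 4/13 -8/13 -6 -2 W
final -5 -2 N

n=0: pose=(-5,-3,E); sL=200/121, sR=8/5; mL=100/121, mR=-8/5; mL+mR=-468/605 → advance -1; mR−mL=-1468/605 → turn -1·90°
n=1: pose=(-6,-3,S); sL=50/53, sR=25/34; mL=25/53, mR=-25/34; mL+mR=-475/1802 → advance -1; mR−mL=-2175/1802 → turn -1·90°
n=2: pose=(-6,-2,W); sL=8/13, sR=8/13; mL=4/13, mR=-8/13; mL+mR=-4/13 → advance -1; mR−mL=-12/13 → turn -1·90°
n=3: pose=(-5,-2,N); sL=100/117, sR=100/89; mL=50/117, mR=-100/89; mL+mR=-7250/10413 → advance -1; mR−mL=-16150/10413 → turn -1·90°
n=4: pose=(-5,-3,E); sL=200/121, sR=8/5; mL=100/121, mR=-8/5; mL+mR=-468/605 → advance -1; mR−mL=-1468/605 → turn -1·90°
n=5: pose=(-6,-3,S); sL=50/53, sR=25/34; mL=25/53, mR=-25/34; mL+mR=-475/1802 → advance -1; mR−mL=-2175/1802 → turn -1·90°
n=6: pose=(-6,-2,W); sL=8/13, sR=8/13; mL=4/13, mR=-8/13; mL+mR=-4/13 → advance -1; mR−mL=-12/13 → turn -1·90°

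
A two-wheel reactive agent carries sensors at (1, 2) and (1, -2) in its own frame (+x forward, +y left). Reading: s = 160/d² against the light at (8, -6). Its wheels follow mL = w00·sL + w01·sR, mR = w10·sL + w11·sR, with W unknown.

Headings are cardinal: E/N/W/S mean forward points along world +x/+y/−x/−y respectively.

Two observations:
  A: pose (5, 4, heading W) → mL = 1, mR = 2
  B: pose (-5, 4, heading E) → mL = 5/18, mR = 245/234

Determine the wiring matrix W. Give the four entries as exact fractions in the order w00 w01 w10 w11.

1/2 0 1/2 1

obs A: pose=(5,4,W) → sL=2, sR=1, mL=1, mR=2
obs B: pose=(-5,4,E) → sL=5/9, sR=10/13, mL=5/18, mR=245/234
sensor matrix S = [[2, 1], [5/9, 10/13]]; det S = 115/117
solve [mL_A; mL_B] = S·[w00; w01] and [mR_A; mR_B] = S·[w10; w11]:
  w00 = 1/2, w01 = 0, w10 = 1/2, w11 = 1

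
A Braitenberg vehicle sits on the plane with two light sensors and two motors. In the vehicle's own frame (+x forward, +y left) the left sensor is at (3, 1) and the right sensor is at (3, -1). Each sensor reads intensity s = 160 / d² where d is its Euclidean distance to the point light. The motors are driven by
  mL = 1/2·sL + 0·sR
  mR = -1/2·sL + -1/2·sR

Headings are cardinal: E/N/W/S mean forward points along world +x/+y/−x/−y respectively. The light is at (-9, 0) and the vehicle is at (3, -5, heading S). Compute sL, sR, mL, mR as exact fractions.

160/233 32/37 80/233 -6688/8621

left sensor world pos  = (4, -8); dL² = 233
right sensor world pos = (2, -8); dR² = 185
sL = 160/233 = 160/233
sR = 160/185 = 32/37
mL = 1/2·sL + 0·sR = 80/233
mR = -1/2·sL + -1/2·sR = -6688/8621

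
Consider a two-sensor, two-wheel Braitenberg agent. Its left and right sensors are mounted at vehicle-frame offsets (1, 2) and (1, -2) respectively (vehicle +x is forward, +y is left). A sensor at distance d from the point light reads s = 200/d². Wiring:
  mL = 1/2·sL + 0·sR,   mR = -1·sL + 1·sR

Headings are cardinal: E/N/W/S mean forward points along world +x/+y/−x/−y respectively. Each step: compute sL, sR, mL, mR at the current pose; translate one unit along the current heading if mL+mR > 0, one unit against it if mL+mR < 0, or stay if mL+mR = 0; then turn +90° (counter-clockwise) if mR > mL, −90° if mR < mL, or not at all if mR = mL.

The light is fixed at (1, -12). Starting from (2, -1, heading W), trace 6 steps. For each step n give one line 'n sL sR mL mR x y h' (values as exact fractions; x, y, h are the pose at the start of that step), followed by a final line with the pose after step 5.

n=0: pose=(2,-1,W); sL=200/81, sR=200/169; mL=100/81, mR=-17600/13689; mL+mR=-700/13689 → advance -1; mR−mL=-11500/4563 → turn -1·90°
n=1: pose=(3,-1,N); sL=25/18, sR=5/4; mL=25/36, mR=-5/36; mL+mR=5/9 → advance +1; mR−mL=-5/6 → turn -1·90°
n=2: pose=(3,0,E); sL=40/41, sR=200/109; mL=20/41, mR=3840/4469; mL+mR=6020/4469 → advance +1; mR−mL=1660/4469 → turn +1·90°
n=3: pose=(4,0,N); sL=20/17, sR=100/97; mL=10/17, mR=-240/1649; mL+mR=730/1649 → advance +1; mR−mL=-1210/1649 → turn -1·90°
n=4: pose=(4,1,E); sL=200/241, sR=200/137; mL=100/241, mR=20800/33017; mL+mR=34500/33017 → advance +1; mR−mL=7100/33017 → turn +1·90°
n=5: pose=(5,1,N); sL=1, sR=25/29; mL=1/2, mR=-4/29; mL+mR=21/58 → advance +1; mR−mL=-37/58 → turn -1·90°

0 200/81 200/169 100/81 -17600/13689 2 -1 W
1 25/18 5/4 25/36 -5/36 3 -1 N
2 40/41 200/109 20/41 3840/4469 3 0 E
3 20/17 100/97 10/17 -240/1649 4 0 N
4 200/241 200/137 100/241 20800/33017 4 1 E
5 1 25/29 1/2 -4/29 5 1 N
final 5 2 E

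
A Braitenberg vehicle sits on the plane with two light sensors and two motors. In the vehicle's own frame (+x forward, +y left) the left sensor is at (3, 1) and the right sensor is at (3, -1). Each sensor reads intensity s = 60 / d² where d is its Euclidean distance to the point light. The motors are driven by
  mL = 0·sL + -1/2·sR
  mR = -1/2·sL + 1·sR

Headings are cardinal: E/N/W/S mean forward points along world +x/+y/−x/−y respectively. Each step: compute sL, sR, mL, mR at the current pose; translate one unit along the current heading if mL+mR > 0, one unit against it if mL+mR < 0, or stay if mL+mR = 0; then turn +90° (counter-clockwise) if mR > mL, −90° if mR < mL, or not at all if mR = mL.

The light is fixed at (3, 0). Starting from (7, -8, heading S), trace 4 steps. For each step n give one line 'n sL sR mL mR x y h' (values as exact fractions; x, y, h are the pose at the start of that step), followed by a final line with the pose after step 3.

n=0: pose=(7,-8,S); sL=30/73, sR=6/13; mL=-3/13, mR=243/949; mL+mR=24/949 → advance +1; mR−mL=462/949 → turn +1·90°
n=1: pose=(7,-9,E); sL=60/113, sR=60/149; mL=-30/149, mR=2310/16837; mL+mR=-1080/16837 → advance -1; mR−mL=5700/16837 → turn +1·90°
n=2: pose=(6,-9,N); sL=3/2, sR=15/13; mL=-15/26, mR=21/52; mL+mR=-9/52 → advance -1; mR−mL=51/52 → turn +1·90°
n=3: pose=(6,-10,W); sL=60/121, sR=20/27; mL=-10/27, mR=1610/3267; mL+mR=400/3267 → advance +1; mR−mL=940/1089 → turn +1·90°

0 30/73 6/13 -3/13 243/949 7 -8 S
1 60/113 60/149 -30/149 2310/16837 7 -9 E
2 3/2 15/13 -15/26 21/52 6 -9 N
3 60/121 20/27 -10/27 1610/3267 6 -10 W
final 5 -10 S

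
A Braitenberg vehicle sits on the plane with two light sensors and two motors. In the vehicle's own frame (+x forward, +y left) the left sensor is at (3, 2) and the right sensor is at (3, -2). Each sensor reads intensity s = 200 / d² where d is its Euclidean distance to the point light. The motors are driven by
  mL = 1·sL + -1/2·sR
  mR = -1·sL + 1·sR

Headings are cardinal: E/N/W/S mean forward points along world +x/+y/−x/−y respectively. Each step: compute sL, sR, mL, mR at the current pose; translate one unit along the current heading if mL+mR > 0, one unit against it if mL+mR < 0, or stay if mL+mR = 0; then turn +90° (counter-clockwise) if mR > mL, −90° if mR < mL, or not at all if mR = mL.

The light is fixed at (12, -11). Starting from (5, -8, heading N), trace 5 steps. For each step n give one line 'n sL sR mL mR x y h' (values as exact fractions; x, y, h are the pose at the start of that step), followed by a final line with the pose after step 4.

n=0: pose=(5,-8,N); sL=200/117, sR=200/61; mL=500/7137, mR=11200/7137; mL+mR=100/61 → advance +1; mR−mL=10700/7137 → turn +1·90°
n=1: pose=(5,-7,W); sL=25/13, sR=25/17; mL=525/442, mR=-100/221; mL+mR=25/34 → advance +1; mR−mL=-725/442 → turn -1·90°
n=2: pose=(4,-7,N); sL=200/149, sR=40/17; mL=420/2533, mR=2560/2533; mL+mR=20/17 → advance +1; mR−mL=2140/2533 → turn +1·90°
n=3: pose=(4,-6,W); sL=20/13, sR=20/17; mL=210/221, mR=-80/221; mL+mR=10/17 → advance +1; mR−mL=-290/221 → turn -1·90°
n=4: pose=(3,-6,N); sL=40/37, sR=200/113; mL=820/4181, mR=2880/4181; mL+mR=100/113 → advance +1; mR−mL=2060/4181 → turn +1·90°

0 200/117 200/61 500/7137 11200/7137 5 -8 N
1 25/13 25/17 525/442 -100/221 5 -7 W
2 200/149 40/17 420/2533 2560/2533 4 -7 N
3 20/13 20/17 210/221 -80/221 4 -6 W
4 40/37 200/113 820/4181 2880/4181 3 -6 N
final 3 -5 W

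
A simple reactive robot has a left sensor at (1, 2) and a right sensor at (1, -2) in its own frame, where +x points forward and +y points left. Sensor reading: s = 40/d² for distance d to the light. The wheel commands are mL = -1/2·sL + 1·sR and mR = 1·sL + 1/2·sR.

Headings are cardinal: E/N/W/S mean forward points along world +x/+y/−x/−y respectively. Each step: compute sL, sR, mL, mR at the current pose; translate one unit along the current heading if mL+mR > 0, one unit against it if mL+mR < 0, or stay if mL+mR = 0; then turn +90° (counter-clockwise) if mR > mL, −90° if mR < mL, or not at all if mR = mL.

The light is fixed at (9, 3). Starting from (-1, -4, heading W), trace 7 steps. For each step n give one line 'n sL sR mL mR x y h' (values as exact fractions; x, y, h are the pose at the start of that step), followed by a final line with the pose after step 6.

n=0: pose=(-1,-4,W); sL=20/101, sR=20/73; mL=1290/7373, mR=2470/7373; mL+mR=3760/7373 → advance +1; mR−mL=1180/7373 → turn +1·90°
n=1: pose=(-2,-4,S); sL=8/29, sR=40/233; mL=228/6757, mR=2444/6757; mL+mR=2672/6757 → advance +1; mR−mL=2216/6757 → turn +1·90°
n=2: pose=(-2,-5,E); sL=5/17, sR=1/5; mL=9/170, mR=67/170; mL+mR=38/85 → advance +1; mR−mL=29/85 → turn +1·90°
n=3: pose=(-1,-5,N); sL=40/193, sR=40/113; mL=5460/21809, mR=8380/21809; mL+mR=13840/21809 → advance +1; mR−mL=2920/21809 → turn +1·90°
n=4: pose=(-1,-4,W); sL=20/101, sR=20/73; mL=1290/7373, mR=2470/7373; mL+mR=3760/7373 → advance +1; mR−mL=1180/7373 → turn +1·90°
n=5: pose=(-2,-4,S); sL=8/29, sR=40/233; mL=228/6757, mR=2444/6757; mL+mR=2672/6757 → advance +1; mR−mL=2216/6757 → turn +1·90°
n=6: pose=(-2,-5,E); sL=5/17, sR=1/5; mL=9/170, mR=67/170; mL+mR=38/85 → advance +1; mR−mL=29/85 → turn +1·90°

0 20/101 20/73 1290/7373 2470/7373 -1 -4 W
1 8/29 40/233 228/6757 2444/6757 -2 -4 S
2 5/17 1/5 9/170 67/170 -2 -5 E
3 40/193 40/113 5460/21809 8380/21809 -1 -5 N
4 20/101 20/73 1290/7373 2470/7373 -1 -4 W
5 8/29 40/233 228/6757 2444/6757 -2 -4 S
6 5/17 1/5 9/170 67/170 -2 -5 E
final -1 -5 N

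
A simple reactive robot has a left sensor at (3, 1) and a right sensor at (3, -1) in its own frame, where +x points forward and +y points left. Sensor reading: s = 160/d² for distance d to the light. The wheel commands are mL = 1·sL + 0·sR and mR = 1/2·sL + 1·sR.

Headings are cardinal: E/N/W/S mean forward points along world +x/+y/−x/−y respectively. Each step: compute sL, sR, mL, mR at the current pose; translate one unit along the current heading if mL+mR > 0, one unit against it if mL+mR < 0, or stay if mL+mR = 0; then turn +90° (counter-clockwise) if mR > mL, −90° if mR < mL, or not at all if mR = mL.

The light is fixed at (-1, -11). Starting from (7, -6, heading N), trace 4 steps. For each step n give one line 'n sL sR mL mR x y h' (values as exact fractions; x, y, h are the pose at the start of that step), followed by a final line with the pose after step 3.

n=0: pose=(7,-6,N); sL=160/113, sR=32/29; mL=160/113, mR=5936/3277; mL+mR=10576/3277 → advance +1; mR−mL=1296/3277 → turn +1·90°
n=1: pose=(7,-5,W); sL=16/5, sR=80/37; mL=16/5, mR=696/185; mL+mR=1288/185 → advance +1; mR−mL=104/185 → turn +1·90°
n=2: pose=(6,-5,S); sL=160/73, sR=32/9; mL=160/73, mR=3056/657; mL+mR=4496/657 → advance +1; mR−mL=1616/657 → turn +1·90°
n=3: pose=(6,-6,E); sL=20/17, sR=40/29; mL=20/17, mR=970/493; mL+mR=1550/493 → advance +1; mR−mL=390/493 → turn +1·90°

0 160/113 32/29 160/113 5936/3277 7 -6 N
1 16/5 80/37 16/5 696/185 7 -5 W
2 160/73 32/9 160/73 3056/657 6 -5 S
3 20/17 40/29 20/17 970/493 6 -6 E
final 7 -6 N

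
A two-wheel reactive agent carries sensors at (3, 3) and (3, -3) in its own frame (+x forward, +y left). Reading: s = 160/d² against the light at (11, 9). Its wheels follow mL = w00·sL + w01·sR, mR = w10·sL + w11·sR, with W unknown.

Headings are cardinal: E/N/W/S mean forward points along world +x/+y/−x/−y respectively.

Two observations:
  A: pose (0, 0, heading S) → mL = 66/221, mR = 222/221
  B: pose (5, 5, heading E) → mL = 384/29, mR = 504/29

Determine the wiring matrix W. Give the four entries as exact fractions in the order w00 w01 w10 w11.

1 -1 1 1/2

obs A: pose=(0,0,S) → sL=10/13, sR=8/17, mL=66/221, mR=222/221
obs B: pose=(5,5,E) → sL=16, sR=80/29, mL=384/29, mR=504/29
sensor matrix S = [[10/13, 8/17], [16, 80/29]]; det S = -34656/6409
solve [mL_A; mL_B] = S·[w00; w01] and [mR_A; mR_B] = S·[w10; w11]:
  w00 = 1, w01 = -1, w10 = 1, w11 = 1/2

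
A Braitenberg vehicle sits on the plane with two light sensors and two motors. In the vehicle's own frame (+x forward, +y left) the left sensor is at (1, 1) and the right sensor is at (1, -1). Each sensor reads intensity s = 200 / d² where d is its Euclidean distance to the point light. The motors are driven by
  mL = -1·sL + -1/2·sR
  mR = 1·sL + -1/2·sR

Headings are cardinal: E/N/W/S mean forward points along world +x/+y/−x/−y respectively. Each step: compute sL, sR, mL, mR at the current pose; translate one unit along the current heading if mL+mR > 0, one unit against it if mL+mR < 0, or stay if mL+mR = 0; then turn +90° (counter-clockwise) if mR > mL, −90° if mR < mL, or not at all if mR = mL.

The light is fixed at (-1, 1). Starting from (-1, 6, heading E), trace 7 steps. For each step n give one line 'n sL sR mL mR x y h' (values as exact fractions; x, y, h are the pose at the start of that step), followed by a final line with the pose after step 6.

n=0: pose=(-1,6,E); sL=200/37, sR=200/17; mL=-7100/629, mR=-300/629; mL+mR=-200/17 → advance -1; mR−mL=400/37 → turn +1·90°
n=1: pose=(-2,6,N); sL=5, sR=50/9; mL=-70/9, mR=20/9; mL+mR=-50/9 → advance -1; mR−mL=10 → turn +1·90°
n=2: pose=(-2,5,W); sL=200/13, sR=200/29; mL=-7100/377, mR=4500/377; mL+mR=-200/29 → advance -1; mR−mL=400/13 → turn +1·90°
n=3: pose=(-1,5,S); sL=20, sR=20; mL=-30, mR=10; mL+mR=-20 → advance -1; mR−mL=40 → turn +1·90°
n=4: pose=(-1,6,E); sL=200/37, sR=200/17; mL=-7100/629, mR=-300/629; mL+mR=-200/17 → advance -1; mR−mL=400/37 → turn +1·90°
n=5: pose=(-2,6,N); sL=5, sR=50/9; mL=-70/9, mR=20/9; mL+mR=-50/9 → advance -1; mR−mL=10 → turn +1·90°
n=6: pose=(-2,5,W); sL=200/13, sR=200/29; mL=-7100/377, mR=4500/377; mL+mR=-200/29 → advance -1; mR−mL=400/13 → turn +1·90°

0 200/37 200/17 -7100/629 -300/629 -1 6 E
1 5 50/9 -70/9 20/9 -2 6 N
2 200/13 200/29 -7100/377 4500/377 -2 5 W
3 20 20 -30 10 -1 5 S
4 200/37 200/17 -7100/629 -300/629 -1 6 E
5 5 50/9 -70/9 20/9 -2 6 N
6 200/13 200/29 -7100/377 4500/377 -2 5 W
final -1 5 S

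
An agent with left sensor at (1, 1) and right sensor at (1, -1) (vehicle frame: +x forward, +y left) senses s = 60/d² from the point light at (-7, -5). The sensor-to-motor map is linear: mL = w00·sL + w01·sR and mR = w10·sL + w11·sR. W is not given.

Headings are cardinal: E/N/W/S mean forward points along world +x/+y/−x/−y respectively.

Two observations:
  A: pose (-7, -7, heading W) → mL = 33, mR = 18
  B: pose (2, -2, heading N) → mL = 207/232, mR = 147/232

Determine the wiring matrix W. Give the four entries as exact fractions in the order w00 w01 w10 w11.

1/2 1 1/2 1/2

obs A: pose=(-7,-7,W) → sL=6, sR=30, mL=33, mR=18
obs B: pose=(2,-2,N) → sL=3/4, sR=15/29, mL=207/232, mR=147/232
sensor matrix S = [[6, 30], [3/4, 15/29]]; det S = -1125/58
solve [mL_A; mL_B] = S·[w00; w01] and [mR_A; mR_B] = S·[w10; w11]:
  w00 = 1/2, w01 = 1, w10 = 1/2, w11 = 1/2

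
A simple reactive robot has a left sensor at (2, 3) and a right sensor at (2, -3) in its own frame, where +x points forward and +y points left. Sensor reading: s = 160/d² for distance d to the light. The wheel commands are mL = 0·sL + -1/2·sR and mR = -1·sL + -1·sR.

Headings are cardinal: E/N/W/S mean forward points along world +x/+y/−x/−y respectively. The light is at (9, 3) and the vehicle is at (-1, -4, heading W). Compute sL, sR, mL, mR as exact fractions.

left sensor world pos  = (-3, -7); dL² = 244
right sensor world pos = (-3, -1); dR² = 160
sL = 160/244 = 40/61
sR = 160/160 = 1
mL = 0·sL + -1/2·sR = -1/2
mR = -1·sL + -1·sR = -101/61

40/61 1 -1/2 -101/61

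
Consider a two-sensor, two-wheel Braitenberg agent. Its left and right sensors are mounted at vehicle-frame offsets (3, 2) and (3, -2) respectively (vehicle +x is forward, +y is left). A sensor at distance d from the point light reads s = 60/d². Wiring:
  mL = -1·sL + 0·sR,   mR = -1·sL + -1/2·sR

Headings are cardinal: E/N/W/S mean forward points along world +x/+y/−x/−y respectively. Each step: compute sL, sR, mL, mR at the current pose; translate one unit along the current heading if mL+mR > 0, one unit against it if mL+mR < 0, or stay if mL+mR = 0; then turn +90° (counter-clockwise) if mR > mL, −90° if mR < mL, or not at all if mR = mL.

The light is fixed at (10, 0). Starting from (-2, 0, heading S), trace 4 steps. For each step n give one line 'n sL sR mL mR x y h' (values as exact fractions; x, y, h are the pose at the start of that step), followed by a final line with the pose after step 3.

0 60/109 12/41 -60/109 -3114/4469 -2 0 S
1 30/113 10/39 -30/113 -1735/4407 -2 1 W
2 12/37 60/97 -12/37 -2274/3589 -1 1 N
3 15/17 15/17 -15/17 -45/34 -1 0 E
final -2 0 S

n=0: pose=(-2,0,S); sL=60/109, sR=12/41; mL=-60/109, mR=-3114/4469; mL+mR=-5574/4469 → advance -1; mR−mL=-6/41 → turn -1·90°
n=1: pose=(-2,1,W); sL=30/113, sR=10/39; mL=-30/113, mR=-1735/4407; mL+mR=-2905/4407 → advance -1; mR−mL=-5/39 → turn -1·90°
n=2: pose=(-1,1,N); sL=12/37, sR=60/97; mL=-12/37, mR=-2274/3589; mL+mR=-3438/3589 → advance -1; mR−mL=-30/97 → turn -1·90°
n=3: pose=(-1,0,E); sL=15/17, sR=15/17; mL=-15/17, mR=-45/34; mL+mR=-75/34 → advance -1; mR−mL=-15/34 → turn -1·90°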